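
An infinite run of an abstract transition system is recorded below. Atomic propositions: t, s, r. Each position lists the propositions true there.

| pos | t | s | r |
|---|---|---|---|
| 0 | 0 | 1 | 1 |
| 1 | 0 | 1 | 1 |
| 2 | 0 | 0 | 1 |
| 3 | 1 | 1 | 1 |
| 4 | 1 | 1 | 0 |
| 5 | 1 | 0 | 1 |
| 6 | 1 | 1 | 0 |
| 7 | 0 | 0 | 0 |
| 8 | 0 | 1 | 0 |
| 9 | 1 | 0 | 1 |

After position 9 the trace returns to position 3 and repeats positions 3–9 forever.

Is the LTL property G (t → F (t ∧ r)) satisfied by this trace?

Holds

t → F (t ∧ r) holds at every position 0..9, and those are all positions ever visited, so G (t → F (t ∧ r)) holds.
Positions where t holds: 3, 4, 5, 6, 9.
Check F (t ∧ r) at each: 3→ok, 4→ok, 5→ok, 6→ok, 9→ok.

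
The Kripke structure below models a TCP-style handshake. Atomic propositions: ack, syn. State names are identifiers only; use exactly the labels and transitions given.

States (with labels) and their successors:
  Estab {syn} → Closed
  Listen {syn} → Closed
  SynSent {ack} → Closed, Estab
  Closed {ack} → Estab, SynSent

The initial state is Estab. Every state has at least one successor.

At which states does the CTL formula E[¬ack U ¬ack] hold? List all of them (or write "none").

{Estab, Listen}

States satisfying ¬ack: {Estab, Listen}.
States satisfying E[¬ack U ¬ack]: {Estab, Listen}.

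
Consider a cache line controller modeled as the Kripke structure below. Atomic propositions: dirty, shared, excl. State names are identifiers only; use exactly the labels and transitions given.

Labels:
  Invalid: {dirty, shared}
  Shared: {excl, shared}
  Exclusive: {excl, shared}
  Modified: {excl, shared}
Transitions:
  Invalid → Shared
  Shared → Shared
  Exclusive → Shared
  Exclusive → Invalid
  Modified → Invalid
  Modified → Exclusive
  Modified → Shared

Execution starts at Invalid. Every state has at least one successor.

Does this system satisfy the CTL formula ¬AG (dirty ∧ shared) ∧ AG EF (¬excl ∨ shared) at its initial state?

Yes

States satisfying dirty ∧ shared: {Invalid}.
States satisfying AG (dirty ∧ shared): ∅.
States satisfying ¬AG (dirty ∧ shared): {Invalid, Shared, Exclusive, Modified}.
States satisfying EF (¬excl ∨ shared): {Invalid, Shared, Exclusive, Modified}.
States satisfying AG EF (¬excl ∨ shared): {Invalid, Shared, Exclusive, Modified}.
States satisfying ¬AG (dirty ∧ shared) ∧ AG EF (¬excl ∨ shared): {Invalid, Shared, Exclusive, Modified}.
Invalid ∈ Sat(¬AG (dirty ∧ shared) ∧ AG EF (¬excl ∨ shared)).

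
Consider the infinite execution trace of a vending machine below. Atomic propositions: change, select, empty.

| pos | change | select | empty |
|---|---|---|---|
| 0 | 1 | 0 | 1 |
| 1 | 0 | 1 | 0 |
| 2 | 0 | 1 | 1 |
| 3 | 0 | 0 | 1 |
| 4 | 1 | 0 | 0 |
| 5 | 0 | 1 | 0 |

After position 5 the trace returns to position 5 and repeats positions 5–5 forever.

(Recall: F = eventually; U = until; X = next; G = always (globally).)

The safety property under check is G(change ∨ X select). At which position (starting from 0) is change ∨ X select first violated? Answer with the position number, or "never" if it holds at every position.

2

Check change ∨ X select at each position in order: 0 ✓, 1 ✓.
At position 2 the labels are {empty, select} and the next position 3 has {empty}, so change ∨ X select is false there. This is the first violation.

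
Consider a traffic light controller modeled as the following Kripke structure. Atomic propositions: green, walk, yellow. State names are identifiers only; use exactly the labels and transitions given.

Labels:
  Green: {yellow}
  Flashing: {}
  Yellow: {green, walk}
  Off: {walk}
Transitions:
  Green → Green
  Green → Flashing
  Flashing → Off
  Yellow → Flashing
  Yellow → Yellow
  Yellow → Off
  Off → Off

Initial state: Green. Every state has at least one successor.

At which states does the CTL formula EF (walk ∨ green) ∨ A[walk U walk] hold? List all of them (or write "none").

States satisfying walk ∨ green: {Yellow, Off}.
States satisfying EF (walk ∨ green): {Green, Flashing, Yellow, Off}.
States satisfying walk: {Yellow, Off}.
States satisfying A[walk U walk]: {Yellow, Off}.
States satisfying EF (walk ∨ green) ∨ A[walk U walk]: {Green, Flashing, Yellow, Off}.

{Green, Flashing, Yellow, Off}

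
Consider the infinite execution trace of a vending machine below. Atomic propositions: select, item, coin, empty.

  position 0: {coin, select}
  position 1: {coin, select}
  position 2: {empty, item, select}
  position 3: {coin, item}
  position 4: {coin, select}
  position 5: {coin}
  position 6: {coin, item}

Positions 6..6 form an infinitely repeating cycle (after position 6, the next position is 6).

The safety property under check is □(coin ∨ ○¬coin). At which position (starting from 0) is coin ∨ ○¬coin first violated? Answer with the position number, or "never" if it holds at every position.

Check coin ∨ ○¬coin at each position in order: 0 ✓, 1 ✓.
At position 2 the labels are {empty, item, select} and the next position 3 has {coin, item}, so coin ∨ ○¬coin is false there. This is the first violation.

2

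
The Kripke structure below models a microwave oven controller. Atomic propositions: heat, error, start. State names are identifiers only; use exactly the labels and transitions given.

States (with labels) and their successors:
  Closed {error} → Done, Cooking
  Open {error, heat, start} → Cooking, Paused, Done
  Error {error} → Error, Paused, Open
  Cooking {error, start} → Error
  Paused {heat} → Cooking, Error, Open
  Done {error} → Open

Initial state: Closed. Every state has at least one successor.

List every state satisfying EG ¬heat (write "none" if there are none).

{Closed, Error, Cooking}

States satisfying ¬heat: {Closed, Error, Cooking, Done}.
States satisfying EG ¬heat: {Closed, Error, Cooking}.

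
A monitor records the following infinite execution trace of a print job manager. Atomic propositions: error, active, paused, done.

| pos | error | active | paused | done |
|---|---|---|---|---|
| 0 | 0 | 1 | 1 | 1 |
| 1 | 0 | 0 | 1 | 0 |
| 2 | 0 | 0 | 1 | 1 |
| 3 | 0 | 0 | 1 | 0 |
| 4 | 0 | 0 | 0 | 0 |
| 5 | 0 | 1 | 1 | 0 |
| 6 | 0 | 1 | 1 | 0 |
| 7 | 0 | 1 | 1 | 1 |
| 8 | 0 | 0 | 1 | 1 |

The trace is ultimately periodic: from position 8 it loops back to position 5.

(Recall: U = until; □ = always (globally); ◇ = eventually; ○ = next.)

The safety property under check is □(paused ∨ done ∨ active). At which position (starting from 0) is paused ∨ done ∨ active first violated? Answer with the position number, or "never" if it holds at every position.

4

Check paused ∨ done ∨ active at each position in order: 0 ✓, 1 ✓, 2 ✓, 3 ✓.
At position 4 the labels are {}, so paused ∨ done ∨ active is false there. This is the first violation.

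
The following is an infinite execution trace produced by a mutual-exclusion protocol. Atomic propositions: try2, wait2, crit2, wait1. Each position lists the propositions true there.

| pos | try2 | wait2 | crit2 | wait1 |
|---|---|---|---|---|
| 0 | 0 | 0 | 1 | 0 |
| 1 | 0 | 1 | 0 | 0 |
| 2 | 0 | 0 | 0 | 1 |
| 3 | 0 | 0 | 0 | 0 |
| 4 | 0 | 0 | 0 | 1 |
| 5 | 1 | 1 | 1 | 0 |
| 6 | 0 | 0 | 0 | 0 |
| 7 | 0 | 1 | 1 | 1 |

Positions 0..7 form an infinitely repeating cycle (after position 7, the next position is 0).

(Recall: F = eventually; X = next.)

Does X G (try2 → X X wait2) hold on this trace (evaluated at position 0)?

Holds

The position after 0 is 1; G (try2 → X X wait2) is true there.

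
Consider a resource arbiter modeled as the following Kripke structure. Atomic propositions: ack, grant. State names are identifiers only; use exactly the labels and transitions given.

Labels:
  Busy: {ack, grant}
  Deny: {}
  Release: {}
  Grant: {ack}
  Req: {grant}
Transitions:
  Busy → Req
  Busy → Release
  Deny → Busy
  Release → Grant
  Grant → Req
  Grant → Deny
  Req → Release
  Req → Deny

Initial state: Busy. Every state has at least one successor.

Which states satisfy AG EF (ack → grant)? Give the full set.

{Busy, Deny, Release, Grant, Req}

States satisfying EF (ack → grant): {Busy, Deny, Release, Grant, Req}.
States satisfying AG EF (ack → grant): {Busy, Deny, Release, Grant, Req}.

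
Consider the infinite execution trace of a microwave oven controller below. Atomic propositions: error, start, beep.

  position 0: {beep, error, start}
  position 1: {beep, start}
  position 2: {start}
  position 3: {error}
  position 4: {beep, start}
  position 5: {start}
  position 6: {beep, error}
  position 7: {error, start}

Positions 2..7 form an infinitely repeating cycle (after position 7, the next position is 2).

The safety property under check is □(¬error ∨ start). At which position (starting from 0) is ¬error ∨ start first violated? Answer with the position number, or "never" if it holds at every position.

3

Check ¬error ∨ start at each position in order: 0 ✓, 1 ✓, 2 ✓.
At position 3 the labels are {error}, so ¬error ∨ start is false there. This is the first violation.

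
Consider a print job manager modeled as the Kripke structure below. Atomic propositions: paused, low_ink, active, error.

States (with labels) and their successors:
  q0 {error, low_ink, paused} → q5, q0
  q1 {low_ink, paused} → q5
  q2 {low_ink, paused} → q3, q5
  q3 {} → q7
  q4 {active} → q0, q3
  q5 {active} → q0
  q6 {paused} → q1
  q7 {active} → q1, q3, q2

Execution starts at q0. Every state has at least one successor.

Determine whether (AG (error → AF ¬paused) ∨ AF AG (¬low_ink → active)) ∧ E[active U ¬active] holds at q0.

States satisfying error → AF ¬paused: {q1, q2, q3, q4, q5, q6, q7}.
States satisfying AG (error → AF ¬paused): ∅.
States satisfying AG (¬low_ink → active): {q0, q1, q5}.
States satisfying AF AG (¬low_ink → active): {q0, q1, q5, q6}.
States satisfying active: {q4, q5, q7}.
States satisfying ¬active: {q0, q1, q2, q3, q6}.
States satisfying E[active U ¬active]: {q0, q1, q2, q3, q4, q5, q6, q7}.
States satisfying (AG (error → AF ¬paused) ∨ AF AG (¬low_ink → active)) ∧ E[active U ¬active]: {q0, q1, q5, q6}.
q0 ∈ Sat((AG (error → AF ¬paused) ∨ AF AG (¬low_ink → active)) ∧ E[active U ¬active]).

Satisfied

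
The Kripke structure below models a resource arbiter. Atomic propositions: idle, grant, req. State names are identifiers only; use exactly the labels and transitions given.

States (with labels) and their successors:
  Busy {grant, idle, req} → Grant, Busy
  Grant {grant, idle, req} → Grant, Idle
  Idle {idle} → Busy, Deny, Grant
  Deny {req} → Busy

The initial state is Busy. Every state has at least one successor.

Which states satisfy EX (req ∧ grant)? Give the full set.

{Busy, Grant, Idle, Deny}

States satisfying req ∧ grant: {Busy, Grant}.
States satisfying EX (req ∧ grant): {Busy, Grant, Idle, Deny}.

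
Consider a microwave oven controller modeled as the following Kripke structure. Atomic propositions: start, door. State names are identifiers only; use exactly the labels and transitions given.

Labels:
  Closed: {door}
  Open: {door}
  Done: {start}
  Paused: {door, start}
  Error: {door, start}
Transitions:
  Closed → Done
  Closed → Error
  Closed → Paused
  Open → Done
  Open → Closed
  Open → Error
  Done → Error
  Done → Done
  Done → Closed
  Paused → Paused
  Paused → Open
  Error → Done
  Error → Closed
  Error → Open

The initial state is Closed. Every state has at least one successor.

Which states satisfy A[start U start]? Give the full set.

{Done, Paused, Error}

States satisfying start: {Done, Paused, Error}.
States satisfying A[start U start]: {Done, Paused, Error}.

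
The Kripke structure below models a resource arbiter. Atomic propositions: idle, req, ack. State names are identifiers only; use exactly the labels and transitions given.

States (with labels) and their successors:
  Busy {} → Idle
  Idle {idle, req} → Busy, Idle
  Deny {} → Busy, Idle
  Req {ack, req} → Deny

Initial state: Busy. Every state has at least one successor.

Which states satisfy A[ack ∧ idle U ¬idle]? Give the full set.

States satisfying ack ∧ idle: ∅.
States satisfying ¬idle: {Busy, Deny, Req}.
States satisfying A[ack ∧ idle U ¬idle]: {Busy, Deny, Req}.

{Busy, Deny, Req}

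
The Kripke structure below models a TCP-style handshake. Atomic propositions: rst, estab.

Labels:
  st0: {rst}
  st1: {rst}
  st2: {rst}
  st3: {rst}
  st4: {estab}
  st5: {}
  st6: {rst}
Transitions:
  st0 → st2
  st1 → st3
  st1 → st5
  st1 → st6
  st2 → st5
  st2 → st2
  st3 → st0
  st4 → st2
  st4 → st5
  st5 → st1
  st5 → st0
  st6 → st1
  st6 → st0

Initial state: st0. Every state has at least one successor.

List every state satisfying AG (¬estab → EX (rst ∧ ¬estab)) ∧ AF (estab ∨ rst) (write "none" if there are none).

States satisfying ¬estab → EX (rst ∧ ¬estab): {st0, st1, st2, st3, st4, st5, st6}.
States satisfying AG (¬estab → EX (rst ∧ ¬estab)): {st0, st1, st2, st3, st4, st5, st6}.
States satisfying estab ∨ rst: {st0, st1, st2, st3, st4, st6}.
States satisfying AF (estab ∨ rst): {st0, st1, st2, st3, st4, st5, st6}.
States satisfying AG (¬estab → EX (rst ∧ ¬estab)) ∧ AF (estab ∨ rst): {st0, st1, st2, st3, st4, st5, st6}.

{st0, st1, st2, st3, st4, st5, st6}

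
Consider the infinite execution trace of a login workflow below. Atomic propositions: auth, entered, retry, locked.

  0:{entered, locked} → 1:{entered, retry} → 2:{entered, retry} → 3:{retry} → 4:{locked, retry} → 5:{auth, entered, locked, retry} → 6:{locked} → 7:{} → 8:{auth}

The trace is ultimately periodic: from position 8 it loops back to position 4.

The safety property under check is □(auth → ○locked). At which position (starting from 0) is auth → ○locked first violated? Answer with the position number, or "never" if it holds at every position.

auth → ○locked holds at every position 0..8, and those are all the positions the trace ever visits, so the invariant □(auth → ○locked) is never violated.

never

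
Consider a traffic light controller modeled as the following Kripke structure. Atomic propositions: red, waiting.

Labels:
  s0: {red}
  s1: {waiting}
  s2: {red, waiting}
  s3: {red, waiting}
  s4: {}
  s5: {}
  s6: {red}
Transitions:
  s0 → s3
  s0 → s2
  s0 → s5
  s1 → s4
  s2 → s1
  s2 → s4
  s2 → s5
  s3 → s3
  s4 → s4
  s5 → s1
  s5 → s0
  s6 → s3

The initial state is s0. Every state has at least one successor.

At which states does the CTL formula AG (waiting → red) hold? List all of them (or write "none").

States satisfying waiting → red: {s0, s2, s3, s4, s5, s6}.
States satisfying AG (waiting → red): {s3, s4, s6}.

{s3, s4, s6}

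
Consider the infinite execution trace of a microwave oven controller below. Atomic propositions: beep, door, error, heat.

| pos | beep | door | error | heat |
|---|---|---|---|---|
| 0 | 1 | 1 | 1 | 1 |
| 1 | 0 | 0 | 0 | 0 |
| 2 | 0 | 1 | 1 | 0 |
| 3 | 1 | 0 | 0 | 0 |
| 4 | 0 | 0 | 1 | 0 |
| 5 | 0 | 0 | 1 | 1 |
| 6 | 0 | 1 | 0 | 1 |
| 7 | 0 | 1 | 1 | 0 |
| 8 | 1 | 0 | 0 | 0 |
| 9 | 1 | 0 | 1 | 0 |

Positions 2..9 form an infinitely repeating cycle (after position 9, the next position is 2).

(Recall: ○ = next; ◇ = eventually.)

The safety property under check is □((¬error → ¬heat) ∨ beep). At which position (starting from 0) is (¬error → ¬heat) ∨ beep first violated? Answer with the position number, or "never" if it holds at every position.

6

Check (¬error → ¬heat) ∨ beep at each position in order: 0 ✓, 1 ✓, 2 ✓, 3 ✓, 4 ✓, 5 ✓.
At position 6 the labels are {door, heat}, so (¬error → ¬heat) ∨ beep is false there. This is the first violation.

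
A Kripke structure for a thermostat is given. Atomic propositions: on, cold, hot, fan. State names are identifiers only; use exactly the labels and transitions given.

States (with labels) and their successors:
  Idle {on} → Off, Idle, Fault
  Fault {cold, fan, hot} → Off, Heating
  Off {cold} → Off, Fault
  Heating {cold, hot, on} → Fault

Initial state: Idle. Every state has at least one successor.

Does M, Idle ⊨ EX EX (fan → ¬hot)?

States satisfying EX (fan → ¬hot): {Idle, Fault, Off}.
States satisfying EX EX (fan → ¬hot): {Idle, Fault, Off, Heating}.
Idle ∈ Sat(EX EX (fan → ¬hot)).

Yes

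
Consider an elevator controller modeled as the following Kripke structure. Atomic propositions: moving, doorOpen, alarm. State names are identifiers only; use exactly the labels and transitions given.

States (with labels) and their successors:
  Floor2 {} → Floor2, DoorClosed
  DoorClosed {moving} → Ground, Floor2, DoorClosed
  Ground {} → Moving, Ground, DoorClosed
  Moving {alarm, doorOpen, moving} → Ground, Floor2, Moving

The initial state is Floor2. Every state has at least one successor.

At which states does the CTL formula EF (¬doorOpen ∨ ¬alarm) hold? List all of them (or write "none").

States satisfying ¬doorOpen ∨ ¬alarm: {Floor2, DoorClosed, Ground}.
States satisfying EF (¬doorOpen ∨ ¬alarm): {Floor2, DoorClosed, Ground, Moving}.

{Floor2, DoorClosed, Ground, Moving}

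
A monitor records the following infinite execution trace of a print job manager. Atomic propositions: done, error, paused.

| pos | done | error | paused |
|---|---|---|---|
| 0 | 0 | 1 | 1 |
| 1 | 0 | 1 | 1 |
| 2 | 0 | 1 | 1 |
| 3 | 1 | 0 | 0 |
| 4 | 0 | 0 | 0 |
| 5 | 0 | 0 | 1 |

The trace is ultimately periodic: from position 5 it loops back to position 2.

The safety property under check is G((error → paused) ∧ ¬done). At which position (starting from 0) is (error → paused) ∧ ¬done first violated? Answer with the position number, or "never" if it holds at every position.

Check (error → paused) ∧ ¬done at each position in order: 0 ✓, 1 ✓, 2 ✓.
At position 3 the labels are {done}, so (error → paused) ∧ ¬done is false there. This is the first violation.

3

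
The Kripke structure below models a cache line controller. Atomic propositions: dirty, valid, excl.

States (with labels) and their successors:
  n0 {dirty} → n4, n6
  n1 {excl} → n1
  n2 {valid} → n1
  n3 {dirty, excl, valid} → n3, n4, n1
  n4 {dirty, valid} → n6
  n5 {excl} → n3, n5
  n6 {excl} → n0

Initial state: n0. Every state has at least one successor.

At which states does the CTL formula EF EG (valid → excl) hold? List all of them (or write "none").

{n0, n1, n2, n3, n4, n5, n6}

States satisfying EG (valid → excl): {n0, n1, n3, n5, n6}.
States satisfying EF EG (valid → excl): {n0, n1, n2, n3, n4, n5, n6}.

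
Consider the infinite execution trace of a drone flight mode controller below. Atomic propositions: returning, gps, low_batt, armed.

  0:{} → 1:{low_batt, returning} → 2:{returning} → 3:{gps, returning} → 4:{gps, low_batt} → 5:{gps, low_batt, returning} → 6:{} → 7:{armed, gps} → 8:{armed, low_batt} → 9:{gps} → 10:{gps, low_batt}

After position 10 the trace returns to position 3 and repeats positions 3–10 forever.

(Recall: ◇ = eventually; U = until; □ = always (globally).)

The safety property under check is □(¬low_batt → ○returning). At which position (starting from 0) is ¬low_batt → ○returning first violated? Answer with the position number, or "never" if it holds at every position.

Check ¬low_batt → ○returning at each position in order: 0 ✓, 1 ✓, 2 ✓.
At position 3 the labels are {gps, returning} and the next position 4 has {gps, low_batt}, so ¬low_batt → ○returning is false there. This is the first violation.

3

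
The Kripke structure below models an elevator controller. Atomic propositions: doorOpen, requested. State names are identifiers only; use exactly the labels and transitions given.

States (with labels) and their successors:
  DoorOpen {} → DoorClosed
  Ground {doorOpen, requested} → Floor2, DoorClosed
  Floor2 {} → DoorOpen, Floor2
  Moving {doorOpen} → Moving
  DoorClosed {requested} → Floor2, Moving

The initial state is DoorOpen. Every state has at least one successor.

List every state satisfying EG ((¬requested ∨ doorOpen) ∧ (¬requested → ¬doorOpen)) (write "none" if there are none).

States satisfying (¬requested ∨ doorOpen) ∧ (¬requested → ¬doorOpen): {DoorOpen, Ground, Floor2}.
States satisfying EG ((¬requested ∨ doorOpen) ∧ (¬requested → ¬doorOpen)): {Ground, Floor2}.

{Ground, Floor2}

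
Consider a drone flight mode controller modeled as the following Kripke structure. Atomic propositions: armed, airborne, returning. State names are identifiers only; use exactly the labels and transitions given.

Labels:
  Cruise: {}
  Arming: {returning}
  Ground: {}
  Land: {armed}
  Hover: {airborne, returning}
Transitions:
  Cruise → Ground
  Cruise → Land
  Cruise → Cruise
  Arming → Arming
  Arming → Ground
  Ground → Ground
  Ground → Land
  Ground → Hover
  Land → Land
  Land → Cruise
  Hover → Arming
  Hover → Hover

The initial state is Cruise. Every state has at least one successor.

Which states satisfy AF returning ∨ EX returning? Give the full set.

{Arming, Ground, Hover}

States satisfying returning: {Arming, Hover}.
States satisfying AF returning: {Arming, Hover}.
States satisfying EX returning: {Arming, Ground, Hover}.
States satisfying AF returning ∨ EX returning: {Arming, Ground, Hover}.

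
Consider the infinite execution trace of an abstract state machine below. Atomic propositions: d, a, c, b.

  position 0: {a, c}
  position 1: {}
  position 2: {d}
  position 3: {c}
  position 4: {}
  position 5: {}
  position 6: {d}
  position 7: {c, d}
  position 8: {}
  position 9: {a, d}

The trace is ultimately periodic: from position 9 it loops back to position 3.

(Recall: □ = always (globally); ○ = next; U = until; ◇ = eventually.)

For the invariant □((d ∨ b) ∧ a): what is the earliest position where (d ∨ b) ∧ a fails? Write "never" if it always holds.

0

At position 0 the labels are {a, c}, so (d ∨ b) ∧ a is false there. This is the first violation.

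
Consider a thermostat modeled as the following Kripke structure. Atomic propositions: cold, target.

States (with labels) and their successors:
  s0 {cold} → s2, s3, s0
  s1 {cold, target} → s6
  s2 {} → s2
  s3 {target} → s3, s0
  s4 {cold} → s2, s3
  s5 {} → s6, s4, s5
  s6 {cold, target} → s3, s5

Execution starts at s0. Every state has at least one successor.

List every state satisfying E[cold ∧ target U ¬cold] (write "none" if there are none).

States satisfying cold ∧ target: {s1, s6}.
States satisfying ¬cold: {s2, s3, s5}.
States satisfying E[cold ∧ target U ¬cold]: {s1, s2, s3, s5, s6}.

{s1, s2, s3, s5, s6}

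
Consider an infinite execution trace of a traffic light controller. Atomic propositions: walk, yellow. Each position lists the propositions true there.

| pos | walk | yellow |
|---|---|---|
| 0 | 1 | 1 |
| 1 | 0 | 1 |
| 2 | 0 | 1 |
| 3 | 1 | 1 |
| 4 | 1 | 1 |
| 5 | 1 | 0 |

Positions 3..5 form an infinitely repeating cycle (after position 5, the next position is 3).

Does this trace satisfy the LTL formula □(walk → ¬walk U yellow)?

Violated

walk → ¬walk U yellow must hold at every position from 0 onward. It fails at position 5, so □(walk → ¬walk U yellow) is false.
Positions where walk holds: 0, 3, 4, 5.
Check ¬walk U yellow at each: 0→ok, 3→ok, 4→ok, 5→fails.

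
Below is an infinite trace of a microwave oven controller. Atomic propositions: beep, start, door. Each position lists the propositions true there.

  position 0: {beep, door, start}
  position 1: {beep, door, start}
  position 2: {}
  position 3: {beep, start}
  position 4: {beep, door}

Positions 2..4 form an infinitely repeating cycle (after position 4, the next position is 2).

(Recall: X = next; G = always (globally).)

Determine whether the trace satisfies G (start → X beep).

Violated

start → X beep must hold at every position from 0 onward. It fails at position 1, so G (start → X beep) is false.
Positions where start holds: 0, 1, 3.
Check X beep at each: 0→ok, 1→fails, 3→ok.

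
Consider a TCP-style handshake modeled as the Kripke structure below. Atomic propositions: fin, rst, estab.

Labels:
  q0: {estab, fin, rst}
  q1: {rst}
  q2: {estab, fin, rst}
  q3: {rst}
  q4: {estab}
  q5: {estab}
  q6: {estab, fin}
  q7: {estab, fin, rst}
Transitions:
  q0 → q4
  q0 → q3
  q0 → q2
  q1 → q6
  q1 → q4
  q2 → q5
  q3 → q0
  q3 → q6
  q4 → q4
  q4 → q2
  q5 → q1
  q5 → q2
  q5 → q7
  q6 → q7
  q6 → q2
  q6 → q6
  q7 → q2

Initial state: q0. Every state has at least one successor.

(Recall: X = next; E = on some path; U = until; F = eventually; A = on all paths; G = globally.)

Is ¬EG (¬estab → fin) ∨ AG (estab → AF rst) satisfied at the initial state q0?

States satisfying ¬estab → fin: {q0, q2, q4, q5, q6, q7}.
States satisfying EG (¬estab → fin): {q0, q2, q4, q5, q6, q7}.
States satisfying ¬EG (¬estab → fin): {q1, q3}.
States satisfying estab → AF rst: {q0, q1, q2, q3, q5, q7}.
States satisfying AG (estab → AF rst): ∅.
States satisfying ¬EG (¬estab → fin) ∨ AG (estab → AF rst): {q1, q3}.
q0 ∉ Sat(¬EG (¬estab → fin) ∨ AG (estab → AF rst)).

Does not hold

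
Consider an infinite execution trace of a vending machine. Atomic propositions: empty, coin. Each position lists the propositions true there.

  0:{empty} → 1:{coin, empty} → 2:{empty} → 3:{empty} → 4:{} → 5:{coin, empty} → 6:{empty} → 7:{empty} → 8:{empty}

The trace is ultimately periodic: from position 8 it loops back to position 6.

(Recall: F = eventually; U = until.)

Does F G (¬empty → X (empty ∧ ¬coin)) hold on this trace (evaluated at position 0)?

G (¬empty → X (empty ∧ ¬coin)) holds at position 5, which is reachable from 0, so F G (¬empty → X (empty ∧ ¬coin)) holds.

Holds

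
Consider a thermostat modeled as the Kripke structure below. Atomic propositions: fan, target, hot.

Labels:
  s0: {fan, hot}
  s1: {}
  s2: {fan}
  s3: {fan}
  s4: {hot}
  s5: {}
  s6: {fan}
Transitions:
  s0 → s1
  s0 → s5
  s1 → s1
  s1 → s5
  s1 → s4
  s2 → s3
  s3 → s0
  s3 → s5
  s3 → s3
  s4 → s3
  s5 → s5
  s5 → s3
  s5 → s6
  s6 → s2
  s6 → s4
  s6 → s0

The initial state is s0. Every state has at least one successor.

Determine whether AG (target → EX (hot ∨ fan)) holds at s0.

States satisfying target → EX (hot ∨ fan): {s0, s1, s2, s3, s4, s5, s6}.
States satisfying AG (target → EX (hot ∨ fan)): {s0, s1, s2, s3, s4, s5, s6}.
Every state reachable from s0 satisfies target → EX (hot ∨ fan).
s0 ∈ Sat(AG (target → EX (hot ∨ fan))).

Holds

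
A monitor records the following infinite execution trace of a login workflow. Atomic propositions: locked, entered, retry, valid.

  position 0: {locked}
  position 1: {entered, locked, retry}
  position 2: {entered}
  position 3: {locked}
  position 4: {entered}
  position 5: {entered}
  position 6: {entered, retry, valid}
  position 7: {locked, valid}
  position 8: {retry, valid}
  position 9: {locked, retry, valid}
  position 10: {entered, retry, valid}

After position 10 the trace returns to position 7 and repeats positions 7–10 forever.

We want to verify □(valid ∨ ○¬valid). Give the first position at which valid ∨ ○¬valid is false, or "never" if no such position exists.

5

Check valid ∨ ○¬valid at each position in order: 0 ✓, 1 ✓, 2 ✓, 3 ✓, 4 ✓.
At position 5 the labels are {entered} and the next position 6 has {entered, retry, valid}, so valid ∨ ○¬valid is false there. This is the first violation.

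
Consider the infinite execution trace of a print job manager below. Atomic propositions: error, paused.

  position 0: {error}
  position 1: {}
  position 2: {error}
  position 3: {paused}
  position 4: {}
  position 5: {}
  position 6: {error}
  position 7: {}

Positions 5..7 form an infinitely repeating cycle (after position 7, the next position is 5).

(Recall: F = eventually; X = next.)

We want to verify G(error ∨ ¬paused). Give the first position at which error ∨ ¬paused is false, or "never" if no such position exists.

3

Check error ∨ ¬paused at each position in order: 0 ✓, 1 ✓, 2 ✓.
At position 3 the labels are {paused}, so error ∨ ¬paused is false there. This is the first violation.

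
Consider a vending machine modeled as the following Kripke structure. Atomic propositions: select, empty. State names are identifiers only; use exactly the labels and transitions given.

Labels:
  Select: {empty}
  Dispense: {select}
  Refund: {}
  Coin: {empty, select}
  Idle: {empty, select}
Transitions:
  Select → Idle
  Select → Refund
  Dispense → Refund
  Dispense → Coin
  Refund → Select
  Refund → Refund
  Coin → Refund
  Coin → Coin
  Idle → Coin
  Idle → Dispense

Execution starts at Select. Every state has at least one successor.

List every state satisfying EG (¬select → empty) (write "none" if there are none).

States satisfying ¬select → empty: {Select, Dispense, Coin, Idle}.
States satisfying EG (¬select → empty): {Select, Dispense, Coin, Idle}.

{Select, Dispense, Coin, Idle}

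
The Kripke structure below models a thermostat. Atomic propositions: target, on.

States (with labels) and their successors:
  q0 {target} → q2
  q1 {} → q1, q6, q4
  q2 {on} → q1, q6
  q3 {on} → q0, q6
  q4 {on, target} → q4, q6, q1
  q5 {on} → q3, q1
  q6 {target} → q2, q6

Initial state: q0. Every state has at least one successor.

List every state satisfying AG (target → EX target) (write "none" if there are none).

{q1, q2, q4, q6}

States satisfying target → EX target: {q1, q2, q3, q4, q5, q6}.
States satisfying AG (target → EX target): {q1, q2, q4, q6}.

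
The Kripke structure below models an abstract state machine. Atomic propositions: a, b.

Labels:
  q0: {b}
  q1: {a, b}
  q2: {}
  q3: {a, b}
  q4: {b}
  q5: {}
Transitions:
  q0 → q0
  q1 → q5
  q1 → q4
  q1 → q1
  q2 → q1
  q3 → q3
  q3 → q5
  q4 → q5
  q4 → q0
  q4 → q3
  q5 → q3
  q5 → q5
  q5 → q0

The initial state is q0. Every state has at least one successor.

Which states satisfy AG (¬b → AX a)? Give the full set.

States satisfying ¬b → AX a: {q0, q1, q2, q3, q4}.
States satisfying AG (¬b → AX a): {q0}.

{q0}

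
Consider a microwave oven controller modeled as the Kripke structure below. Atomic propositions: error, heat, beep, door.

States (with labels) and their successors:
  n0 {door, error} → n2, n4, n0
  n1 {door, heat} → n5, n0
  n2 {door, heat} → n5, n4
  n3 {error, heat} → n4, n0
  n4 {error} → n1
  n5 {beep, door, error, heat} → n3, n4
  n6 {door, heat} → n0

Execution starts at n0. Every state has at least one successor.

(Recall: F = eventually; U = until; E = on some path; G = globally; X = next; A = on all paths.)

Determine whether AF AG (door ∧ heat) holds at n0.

Violated

States satisfying AG (door ∧ heat): ∅.
States satisfying AF AG (door ∧ heat): ∅.
There is a path from n0 along which AG (door ∧ heat) never holds.
n0 ∉ Sat(AF AG (door ∧ heat)).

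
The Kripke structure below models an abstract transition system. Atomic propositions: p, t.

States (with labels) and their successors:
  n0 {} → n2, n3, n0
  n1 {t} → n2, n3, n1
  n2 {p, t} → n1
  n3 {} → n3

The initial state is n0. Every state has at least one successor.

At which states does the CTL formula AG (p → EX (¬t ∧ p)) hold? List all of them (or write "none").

States satisfying p → EX (¬t ∧ p): {n0, n1, n3}.
States satisfying AG (p → EX (¬t ∧ p)): {n3}.

{n3}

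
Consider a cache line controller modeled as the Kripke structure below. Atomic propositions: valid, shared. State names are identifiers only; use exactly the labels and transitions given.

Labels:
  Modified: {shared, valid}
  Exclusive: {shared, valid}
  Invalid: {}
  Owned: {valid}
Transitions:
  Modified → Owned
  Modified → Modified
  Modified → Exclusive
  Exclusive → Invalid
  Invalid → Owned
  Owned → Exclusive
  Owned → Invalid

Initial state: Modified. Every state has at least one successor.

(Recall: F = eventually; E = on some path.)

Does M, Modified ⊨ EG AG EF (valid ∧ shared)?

States satisfying AG EF (valid ∧ shared): {Modified, Exclusive, Invalid, Owned}.
States satisfying EG AG EF (valid ∧ shared): {Modified, Exclusive, Invalid, Owned}.
Modified ∈ Sat(EG AG EF (valid ∧ shared)).

Satisfied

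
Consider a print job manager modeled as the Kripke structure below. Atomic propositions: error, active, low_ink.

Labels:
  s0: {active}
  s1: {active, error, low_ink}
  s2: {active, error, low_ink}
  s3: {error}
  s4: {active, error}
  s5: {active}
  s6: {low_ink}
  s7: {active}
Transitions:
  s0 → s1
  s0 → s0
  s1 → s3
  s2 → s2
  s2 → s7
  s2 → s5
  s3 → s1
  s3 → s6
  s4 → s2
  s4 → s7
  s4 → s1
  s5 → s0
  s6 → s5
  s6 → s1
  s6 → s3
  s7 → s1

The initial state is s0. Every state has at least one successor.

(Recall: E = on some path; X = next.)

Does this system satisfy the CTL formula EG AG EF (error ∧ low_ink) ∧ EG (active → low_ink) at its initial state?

States satisfying AG EF (error ∧ low_ink): {s0, s1, s2, s3, s4, s5, s6, s7}.
States satisfying EG AG EF (error ∧ low_ink): {s0, s1, s2, s3, s4, s5, s6, s7}.
States satisfying active → low_ink: {s1, s2, s3, s6}.
States satisfying EG (active → low_ink): {s1, s2, s3, s6}.
States satisfying EG AG EF (error ∧ low_ink) ∧ EG (active → low_ink): {s1, s2, s3, s6}.
s0 ∉ Sat(EG AG EF (error ∧ low_ink) ∧ EG (active → low_ink)).

Violated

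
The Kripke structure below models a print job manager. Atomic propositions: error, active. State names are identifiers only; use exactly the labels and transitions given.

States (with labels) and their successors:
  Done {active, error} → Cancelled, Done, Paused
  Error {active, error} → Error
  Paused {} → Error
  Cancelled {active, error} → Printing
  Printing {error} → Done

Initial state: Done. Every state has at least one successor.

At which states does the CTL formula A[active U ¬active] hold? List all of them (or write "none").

{Paused, Cancelled, Printing}

States satisfying active: {Done, Error, Cancelled}.
States satisfying ¬active: {Paused, Printing}.
States satisfying A[active U ¬active]: {Paused, Cancelled, Printing}.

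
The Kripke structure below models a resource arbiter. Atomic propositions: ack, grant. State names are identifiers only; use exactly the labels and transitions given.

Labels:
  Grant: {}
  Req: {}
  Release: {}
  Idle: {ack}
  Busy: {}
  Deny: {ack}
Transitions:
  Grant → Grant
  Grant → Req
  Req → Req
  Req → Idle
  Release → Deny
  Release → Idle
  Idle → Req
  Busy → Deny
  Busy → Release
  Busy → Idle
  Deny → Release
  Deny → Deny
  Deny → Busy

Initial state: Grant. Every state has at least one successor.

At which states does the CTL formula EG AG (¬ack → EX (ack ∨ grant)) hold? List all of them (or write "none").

States satisfying AG (¬ack → EX (ack ∨ grant)): {Req, Release, Idle, Busy, Deny}.
States satisfying EG AG (¬ack → EX (ack ∨ grant)): {Req, Release, Idle, Busy, Deny}.

{Req, Release, Idle, Busy, Deny}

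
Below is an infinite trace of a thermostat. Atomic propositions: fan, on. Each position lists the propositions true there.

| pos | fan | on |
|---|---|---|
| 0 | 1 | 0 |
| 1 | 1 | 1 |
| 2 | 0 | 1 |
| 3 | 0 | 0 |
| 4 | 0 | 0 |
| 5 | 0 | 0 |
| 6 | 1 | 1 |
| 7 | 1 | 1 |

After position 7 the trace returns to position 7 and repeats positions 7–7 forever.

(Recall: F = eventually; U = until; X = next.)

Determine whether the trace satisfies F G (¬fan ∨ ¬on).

Does not hold

G (¬fan ∨ ¬on) is false at every position 0..7, so it never becomes true and F G (¬fan ∨ ¬on) fails.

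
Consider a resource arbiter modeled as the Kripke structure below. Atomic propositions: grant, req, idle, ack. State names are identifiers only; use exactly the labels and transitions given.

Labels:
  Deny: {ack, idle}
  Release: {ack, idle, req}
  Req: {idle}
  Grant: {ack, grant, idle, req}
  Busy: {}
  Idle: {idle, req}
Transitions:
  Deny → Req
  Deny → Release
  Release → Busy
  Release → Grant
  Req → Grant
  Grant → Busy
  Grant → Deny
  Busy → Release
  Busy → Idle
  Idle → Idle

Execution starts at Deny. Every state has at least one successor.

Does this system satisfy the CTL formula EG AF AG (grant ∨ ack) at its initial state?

No

States satisfying AF AG (grant ∨ ack): ∅.
States satisfying EG AF AG (grant ∨ ack): ∅.
No suitable path/successor from Deny witnesses the formula.
Deny ∉ Sat(EG AF AG (grant ∨ ack)).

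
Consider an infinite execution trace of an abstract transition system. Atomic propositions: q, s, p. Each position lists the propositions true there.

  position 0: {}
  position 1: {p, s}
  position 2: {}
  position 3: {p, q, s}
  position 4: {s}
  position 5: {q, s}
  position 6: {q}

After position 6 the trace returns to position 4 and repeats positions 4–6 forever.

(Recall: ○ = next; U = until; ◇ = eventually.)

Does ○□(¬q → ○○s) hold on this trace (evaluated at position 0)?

The position after 0 is 1; □(¬q → ○○s) is false there.

No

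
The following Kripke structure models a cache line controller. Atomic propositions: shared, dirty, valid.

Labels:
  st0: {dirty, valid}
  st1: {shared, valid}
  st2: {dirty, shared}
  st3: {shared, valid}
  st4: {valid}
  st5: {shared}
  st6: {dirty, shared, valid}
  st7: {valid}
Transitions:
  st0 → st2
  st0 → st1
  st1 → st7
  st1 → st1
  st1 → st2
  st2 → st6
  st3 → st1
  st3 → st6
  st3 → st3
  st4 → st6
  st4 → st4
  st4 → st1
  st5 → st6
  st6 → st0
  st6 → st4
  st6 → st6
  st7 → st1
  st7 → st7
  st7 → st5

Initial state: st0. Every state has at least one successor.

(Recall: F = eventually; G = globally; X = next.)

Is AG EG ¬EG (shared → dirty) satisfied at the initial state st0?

No

States satisfying EG ¬EG (shared → dirty): {st1, st3}.
States satisfying AG EG ¬EG (shared → dirty): ∅.
st0 is reachable from st0 and violates EG ¬EG (shared → dirty), so AG fails at st0.
st0 ∉ Sat(AG EG ¬EG (shared → dirty)).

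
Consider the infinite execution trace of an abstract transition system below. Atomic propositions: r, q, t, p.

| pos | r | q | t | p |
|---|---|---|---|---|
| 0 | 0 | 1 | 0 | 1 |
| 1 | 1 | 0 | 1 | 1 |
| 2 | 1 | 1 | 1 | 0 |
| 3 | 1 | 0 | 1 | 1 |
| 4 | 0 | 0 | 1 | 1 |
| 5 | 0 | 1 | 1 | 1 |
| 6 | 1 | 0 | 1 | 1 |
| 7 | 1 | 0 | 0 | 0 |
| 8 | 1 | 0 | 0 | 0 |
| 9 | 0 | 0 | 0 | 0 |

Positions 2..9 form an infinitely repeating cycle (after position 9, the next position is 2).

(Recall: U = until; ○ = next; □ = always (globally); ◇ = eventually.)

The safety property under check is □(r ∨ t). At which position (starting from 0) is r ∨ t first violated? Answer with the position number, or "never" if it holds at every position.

At position 0 the labels are {p, q}, so r ∨ t is false there. This is the first violation.

0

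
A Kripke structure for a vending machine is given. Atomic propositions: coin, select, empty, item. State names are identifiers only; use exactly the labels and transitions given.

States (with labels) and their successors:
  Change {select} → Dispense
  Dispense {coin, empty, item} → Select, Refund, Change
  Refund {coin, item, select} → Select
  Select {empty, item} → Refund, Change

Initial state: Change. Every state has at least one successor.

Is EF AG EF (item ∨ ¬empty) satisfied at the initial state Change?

Holds

States satisfying AG EF (item ∨ ¬empty): {Change, Dispense, Refund, Select}.
States satisfying EF AG EF (item ∨ ¬empty): {Change, Dispense, Refund, Select}.
Some path from Change reaches a state where AG EF (item ∨ ¬empty) holds.
Change ∈ Sat(EF AG EF (item ∨ ¬empty)).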